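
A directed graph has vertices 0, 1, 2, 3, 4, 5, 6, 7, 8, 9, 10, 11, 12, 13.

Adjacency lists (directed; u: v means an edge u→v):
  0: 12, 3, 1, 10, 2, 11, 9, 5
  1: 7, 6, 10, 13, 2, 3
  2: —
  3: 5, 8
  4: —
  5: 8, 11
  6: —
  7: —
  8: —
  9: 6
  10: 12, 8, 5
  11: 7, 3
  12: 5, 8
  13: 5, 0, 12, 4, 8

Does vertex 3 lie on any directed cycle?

Yes

3 is on a cycle iff 3 can reach itself via ≥1 edge.
3 → 5 → 11 → 3 — yes.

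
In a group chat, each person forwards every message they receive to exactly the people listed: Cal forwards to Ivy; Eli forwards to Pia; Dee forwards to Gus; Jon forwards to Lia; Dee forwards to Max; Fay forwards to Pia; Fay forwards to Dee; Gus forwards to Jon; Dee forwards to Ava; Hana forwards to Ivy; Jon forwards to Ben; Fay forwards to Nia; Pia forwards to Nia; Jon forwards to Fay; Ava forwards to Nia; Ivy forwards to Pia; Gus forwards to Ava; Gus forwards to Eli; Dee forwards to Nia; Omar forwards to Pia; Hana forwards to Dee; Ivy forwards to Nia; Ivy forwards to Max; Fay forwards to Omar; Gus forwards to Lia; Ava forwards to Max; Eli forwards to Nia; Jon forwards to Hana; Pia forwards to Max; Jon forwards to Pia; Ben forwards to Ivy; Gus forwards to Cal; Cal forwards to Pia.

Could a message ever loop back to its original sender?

Yes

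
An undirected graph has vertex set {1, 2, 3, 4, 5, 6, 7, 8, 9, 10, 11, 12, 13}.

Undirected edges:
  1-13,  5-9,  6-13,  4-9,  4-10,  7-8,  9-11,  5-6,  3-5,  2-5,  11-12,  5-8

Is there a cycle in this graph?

No

DFS, tracking each vertex's parent; an edge to a visited non-parent vertex closes a cycle.
Start from 13:
visit 13 (parent –)
  visit 1 (parent 13)
    1–13: parent, skip
  visit 6 (parent 13)
    6–13: parent, skip
    visit 5 (parent 6)
      visit 3 (parent 5)
        3–5: parent, skip
      5–6: parent, skip
      visit 8 (parent 5)
        visit 7 (parent 8)
          7–8: parent, skip
        8–5: parent, skip
      visit 2 (parent 5)
        2–5: parent, skip
      visit 9 (parent 5)
        9–5: parent, skip
        visit 4 (parent 9)
          visit 10 (parent 4)
            10–4: parent, skip
          4–9: parent, skip
        visit 11 (parent 9)
          visit 12 (parent 11)
            12–11: parent, skip
          11–9: parent, skip
No non-parent visited neighbor found — the graph is a forest.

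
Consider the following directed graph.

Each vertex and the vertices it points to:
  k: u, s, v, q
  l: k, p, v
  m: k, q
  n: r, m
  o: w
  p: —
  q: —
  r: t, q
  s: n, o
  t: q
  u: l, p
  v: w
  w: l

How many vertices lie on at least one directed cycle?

9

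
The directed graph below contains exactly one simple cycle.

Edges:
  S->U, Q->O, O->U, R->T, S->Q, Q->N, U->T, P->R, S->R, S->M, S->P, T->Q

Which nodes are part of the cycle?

DFS with gray/black marking from Q:
Q gray
  N gray
  N black
  O gray
    U gray
      T gray
        T→Q: Q is gray → back edge
Back edge closes the cycle Q → O → U → T → Q; its vertices are {O, Q, T, U}.

O, Q, T, U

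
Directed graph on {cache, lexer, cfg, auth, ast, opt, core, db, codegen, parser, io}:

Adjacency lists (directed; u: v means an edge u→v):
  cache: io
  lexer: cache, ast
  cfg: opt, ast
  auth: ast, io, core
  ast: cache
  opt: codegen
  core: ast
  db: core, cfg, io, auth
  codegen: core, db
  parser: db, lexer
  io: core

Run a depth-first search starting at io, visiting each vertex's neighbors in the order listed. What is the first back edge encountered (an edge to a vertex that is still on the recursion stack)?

cache->io

DFS from io (visiting each vertex's neighbors in the order listed); mark gray on enter, black on exit:
io gray
  core gray
    ast gray
      cache gray
        cache→io: io is gray → back edge
First back edge: cache → io.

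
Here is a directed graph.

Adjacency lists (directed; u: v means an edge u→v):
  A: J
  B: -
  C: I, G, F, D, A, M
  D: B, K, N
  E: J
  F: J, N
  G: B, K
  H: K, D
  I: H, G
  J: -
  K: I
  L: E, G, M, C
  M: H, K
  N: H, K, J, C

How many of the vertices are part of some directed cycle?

9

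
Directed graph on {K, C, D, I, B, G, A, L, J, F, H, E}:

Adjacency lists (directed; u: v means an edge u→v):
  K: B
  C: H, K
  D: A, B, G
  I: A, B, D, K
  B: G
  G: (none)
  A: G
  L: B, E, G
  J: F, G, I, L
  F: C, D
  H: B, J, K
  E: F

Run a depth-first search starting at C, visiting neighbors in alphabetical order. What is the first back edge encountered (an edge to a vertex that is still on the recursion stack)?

DFS from C (visiting neighbors in alphabetical order); mark gray on enter, black on exit:
C gray
  H gray
    B gray
      G gray
      G black
    B black
    J gray
      F gray
        F→C: C is gray → back edge
First back edge: F → C.

F->C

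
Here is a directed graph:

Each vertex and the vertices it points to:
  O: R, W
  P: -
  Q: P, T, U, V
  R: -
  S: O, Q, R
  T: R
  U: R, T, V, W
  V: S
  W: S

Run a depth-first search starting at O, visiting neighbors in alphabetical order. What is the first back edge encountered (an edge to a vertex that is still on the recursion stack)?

S->O

DFS from O (visiting neighbors in alphabetical order); mark gray on enter, black on exit:
O gray
  R gray
  R black
  W gray
    S gray
      S→O: O is gray → back edge
First back edge: S → O.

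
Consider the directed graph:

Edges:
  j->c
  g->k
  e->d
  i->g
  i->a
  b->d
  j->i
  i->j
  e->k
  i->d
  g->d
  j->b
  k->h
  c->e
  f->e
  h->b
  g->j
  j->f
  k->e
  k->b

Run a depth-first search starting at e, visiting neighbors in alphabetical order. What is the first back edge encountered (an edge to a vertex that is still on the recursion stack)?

DFS from e (visiting neighbors in alphabetical order); mark gray on enter, black on exit:
e gray
  d gray
  d black
  k gray
    b gray
      b→d: d black — skip
    b black
    k→e: e is gray → back edge
First back edge: k → e.

k→e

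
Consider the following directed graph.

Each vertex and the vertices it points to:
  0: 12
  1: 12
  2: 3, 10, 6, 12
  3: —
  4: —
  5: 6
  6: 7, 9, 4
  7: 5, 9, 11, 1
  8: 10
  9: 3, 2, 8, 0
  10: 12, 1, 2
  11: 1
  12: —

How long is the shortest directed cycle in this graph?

For each vertex v, BFS finds the shortest path from v back to v.
The shortest such closed walk is 2 → 10 → 2, length 2.

2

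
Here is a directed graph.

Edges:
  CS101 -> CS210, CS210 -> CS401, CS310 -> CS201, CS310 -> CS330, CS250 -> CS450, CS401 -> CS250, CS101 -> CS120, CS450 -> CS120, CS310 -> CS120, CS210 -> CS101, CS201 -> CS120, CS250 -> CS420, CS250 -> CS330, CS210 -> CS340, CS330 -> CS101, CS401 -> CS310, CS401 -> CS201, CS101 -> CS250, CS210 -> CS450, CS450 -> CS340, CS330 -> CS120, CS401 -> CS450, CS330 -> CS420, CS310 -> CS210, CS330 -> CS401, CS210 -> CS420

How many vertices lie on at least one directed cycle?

A vertex is on a directed cycle iff it belongs to a strongly connected component of size ≥ 2 (or has a self-loop).
The vertices on cycles are {CS101, CS210, CS250, CS310, CS330, CS401} — 6 in total.

6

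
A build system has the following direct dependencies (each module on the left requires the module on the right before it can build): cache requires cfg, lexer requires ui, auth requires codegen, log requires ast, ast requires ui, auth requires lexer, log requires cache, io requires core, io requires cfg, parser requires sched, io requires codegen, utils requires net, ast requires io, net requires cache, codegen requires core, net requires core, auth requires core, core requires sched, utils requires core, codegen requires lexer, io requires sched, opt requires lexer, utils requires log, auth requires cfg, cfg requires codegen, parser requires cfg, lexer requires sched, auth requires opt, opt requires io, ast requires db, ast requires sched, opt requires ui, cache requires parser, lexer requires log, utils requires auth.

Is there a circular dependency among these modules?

Yes

DFS with white/gray/black marking, starting from net:
net gray
  cache gray
    cfg gray
      codegen gray
        lexer gray
          log gray
            ast gray
              ui gray
              ui black
              io gray
                sched gray
                sched black
                io→codegen: codegen is gray → back edge
Back edge found, so a cycle exists: codegen → lexer → log → ast → io → codegen.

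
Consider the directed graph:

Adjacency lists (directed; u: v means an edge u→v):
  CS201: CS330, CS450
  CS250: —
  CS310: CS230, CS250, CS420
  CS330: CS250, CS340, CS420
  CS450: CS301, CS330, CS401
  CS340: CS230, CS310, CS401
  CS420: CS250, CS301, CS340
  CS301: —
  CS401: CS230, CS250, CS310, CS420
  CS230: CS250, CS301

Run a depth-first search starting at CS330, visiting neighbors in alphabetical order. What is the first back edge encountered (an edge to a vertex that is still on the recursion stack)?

CS420->CS340

DFS from CS330 (visiting neighbors in alphabetical order); mark gray on enter, black on exit:
CS330 gray
  CS250 gray
  CS250 black
  CS340 gray
    CS230 gray
      CS230→CS250: CS250 black — skip
      CS301 gray
      CS301 black
    CS230 black
    CS310 gray
      CS310→CS230: CS230 black — skip
      CS310→CS250: CS250 black — skip
      CS420 gray
        CS420→CS250: CS250 black — skip
        CS420→CS301: CS301 black — skip
        CS420→CS340: CS340 is gray → back edge
First back edge: CS420 → CS340.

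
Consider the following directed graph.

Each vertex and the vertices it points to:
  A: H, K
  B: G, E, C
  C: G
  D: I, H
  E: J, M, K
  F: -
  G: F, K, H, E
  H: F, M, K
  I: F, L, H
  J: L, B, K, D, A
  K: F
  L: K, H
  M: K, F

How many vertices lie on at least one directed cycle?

A vertex is on a directed cycle iff it belongs to a strongly connected component of size ≥ 2 (or has a self-loop).
The vertices on cycles are {B, C, E, G, J} — 5 in total.

5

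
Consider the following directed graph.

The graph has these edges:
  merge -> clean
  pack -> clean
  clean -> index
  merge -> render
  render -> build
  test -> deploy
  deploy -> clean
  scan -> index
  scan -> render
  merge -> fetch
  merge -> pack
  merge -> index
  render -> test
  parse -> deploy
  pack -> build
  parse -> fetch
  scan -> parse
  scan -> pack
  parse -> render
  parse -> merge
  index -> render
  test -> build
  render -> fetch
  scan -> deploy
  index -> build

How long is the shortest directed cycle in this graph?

For each vertex v, BFS finds the shortest path from v back to v.
The shortest such closed walk is render → test → deploy → clean → index → render, length 5.

5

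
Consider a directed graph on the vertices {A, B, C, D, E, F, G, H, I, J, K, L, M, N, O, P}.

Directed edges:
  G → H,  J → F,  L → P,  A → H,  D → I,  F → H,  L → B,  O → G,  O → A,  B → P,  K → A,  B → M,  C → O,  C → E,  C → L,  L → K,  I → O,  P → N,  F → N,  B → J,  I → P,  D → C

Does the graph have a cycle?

No

DFS with white/gray/black marking, starting from K:
K gray
  A gray
    H gray
    H black
  A black
K black
B gray
  P gray
    N gray
    N black
  P black
  M gray
  M black
  J gray
    F gray
      F→H: H black — skip
      F→N: N black — skip
    F black
  J black
B black
C gray
  E gray
  E black
  L gray
    L→P: P black — skip
    L→K: K black — skip
    L→B: B black — skip
  L black
  O gray
    G gray
      G→H: H black — skip
    G black
    O→A: A black — skip
  O black
C black
D gray
  I gray
    I→O: O black — skip
    I→P: P black — skip
  I black
  D→C: C black — skip
D black
Every edge goes to a white or black vertex — no back edge, so the graph is acyclic.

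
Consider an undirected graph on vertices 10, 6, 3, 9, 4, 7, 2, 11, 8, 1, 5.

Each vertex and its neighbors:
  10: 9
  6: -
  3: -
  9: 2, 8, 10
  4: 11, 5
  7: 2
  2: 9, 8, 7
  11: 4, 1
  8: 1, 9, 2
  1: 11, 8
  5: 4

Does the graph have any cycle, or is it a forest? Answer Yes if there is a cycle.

DFS, tracking each vertex's parent; an edge to a visited non-parent vertex closes a cycle.
Start from 4:
visit 4 (parent –)
  visit 11 (parent 4)
    11–4: parent, skip
    visit 1 (parent 11)
      1–11: parent, skip
      visit 8 (parent 1)
        8–1: parent, skip
        visit 9 (parent 8)
          visit 2 (parent 9)
            2–9: parent, skip
            2–8: 8 visited and ≠ parent → cycle
Cycle: 8 – 9 – 2 – 8.

Yes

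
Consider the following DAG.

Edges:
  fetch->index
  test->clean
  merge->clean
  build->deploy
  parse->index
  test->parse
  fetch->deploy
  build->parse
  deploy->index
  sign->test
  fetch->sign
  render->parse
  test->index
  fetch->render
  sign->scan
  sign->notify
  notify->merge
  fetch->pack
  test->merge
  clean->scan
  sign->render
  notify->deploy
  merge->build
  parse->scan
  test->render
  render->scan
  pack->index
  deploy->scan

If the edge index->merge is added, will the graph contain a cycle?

Adding index→merge creates a cycle iff merge can already reach index.
Path from merge: merge → build → parse → index.
So merge → … → index → merge is a cycle.

Yes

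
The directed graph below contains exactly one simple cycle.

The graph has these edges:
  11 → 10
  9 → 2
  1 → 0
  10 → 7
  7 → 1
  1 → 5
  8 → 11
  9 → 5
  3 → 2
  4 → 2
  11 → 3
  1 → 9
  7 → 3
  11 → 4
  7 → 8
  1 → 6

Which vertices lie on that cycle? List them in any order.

7, 8, 10, 11

DFS with gray/black marking from 7:
7 gray
  1 gray
    0 gray
    0 black
    5 gray
    5 black
    6 gray
    6 black
    9 gray
      2 gray
      2 black
      9→5: 5 black — skip
    9 black
  1 black
  8 gray
    11 gray
      10 gray
        10→7: 7 is gray → back edge
Back edge closes the cycle 7 → 8 → 11 → 10 → 7; its vertices are {7, 8, 10, 11}.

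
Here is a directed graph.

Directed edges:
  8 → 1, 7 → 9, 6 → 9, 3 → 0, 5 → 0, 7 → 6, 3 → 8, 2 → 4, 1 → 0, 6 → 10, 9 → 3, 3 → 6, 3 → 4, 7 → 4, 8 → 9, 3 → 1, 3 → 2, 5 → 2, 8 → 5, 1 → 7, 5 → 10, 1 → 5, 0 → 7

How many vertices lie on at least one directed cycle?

8

A vertex is on a directed cycle iff it belongs to a strongly connected component of size ≥ 2 (or has a self-loop).
The vertices on cycles are {0, 1, 3, 5, 6, 7, 8, 9} — 8 in total.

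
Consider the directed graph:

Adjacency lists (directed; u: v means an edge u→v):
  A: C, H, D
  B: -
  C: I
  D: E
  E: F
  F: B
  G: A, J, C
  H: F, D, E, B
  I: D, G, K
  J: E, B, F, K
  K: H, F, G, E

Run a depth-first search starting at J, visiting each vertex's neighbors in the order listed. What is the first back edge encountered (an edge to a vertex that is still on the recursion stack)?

I→G

DFS from J (visiting each vertex's neighbors in the order listed); mark gray on enter, black on exit:
J gray
  E gray
    F gray
      B gray
      B black
    F black
  E black
  J→B: B black — skip
  J→F: F black — skip
  K gray
    H gray
      H→F: F black — skip
      D gray
        D→E: E black — skip
      D black
      H→E: E black — skip
      H→B: B black — skip
    H black
    K→F: F black — skip
    G gray
      A gray
        C gray
          I gray
            I→D: D black — skip
            I→G: G is gray → back edge
First back edge: I → G.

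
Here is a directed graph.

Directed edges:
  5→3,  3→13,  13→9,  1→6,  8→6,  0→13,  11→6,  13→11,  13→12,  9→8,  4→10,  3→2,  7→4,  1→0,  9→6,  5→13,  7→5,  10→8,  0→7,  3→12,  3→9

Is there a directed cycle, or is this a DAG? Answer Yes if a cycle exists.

DFS with white/gray/black marking, starting from 1:
1 gray
  6 gray
  6 black
  0 gray
    13 gray
      9 gray
        8 gray
          8→6: 6 black — skip
        8 black
        9→6: 6 black — skip
      9 black
      12 gray
      12 black
      11 gray
        11→6: 6 black — skip
      11 black
    13 black
    7 gray
      4 gray
        10 gray
          10→8: 8 black — skip
        10 black
      4 black
      5 gray
        5→13: 13 black — skip
        3 gray
          3→12: 12 black — skip
          2 gray
          2 black
          3→13: 13 black — skip
          3→9: 9 black — skip
        3 black
      5 black
    7 black
  0 black
1 black
Every edge goes to a white or black vertex — no back edge, so the graph is acyclic.

No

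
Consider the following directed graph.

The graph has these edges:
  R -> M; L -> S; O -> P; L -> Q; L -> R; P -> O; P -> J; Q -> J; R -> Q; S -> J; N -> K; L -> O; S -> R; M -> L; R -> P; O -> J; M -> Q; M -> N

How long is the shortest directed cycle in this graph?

For each vertex v, BFS finds the shortest path from v back to v.
The shortest such closed walk is P → O → P, length 2.

2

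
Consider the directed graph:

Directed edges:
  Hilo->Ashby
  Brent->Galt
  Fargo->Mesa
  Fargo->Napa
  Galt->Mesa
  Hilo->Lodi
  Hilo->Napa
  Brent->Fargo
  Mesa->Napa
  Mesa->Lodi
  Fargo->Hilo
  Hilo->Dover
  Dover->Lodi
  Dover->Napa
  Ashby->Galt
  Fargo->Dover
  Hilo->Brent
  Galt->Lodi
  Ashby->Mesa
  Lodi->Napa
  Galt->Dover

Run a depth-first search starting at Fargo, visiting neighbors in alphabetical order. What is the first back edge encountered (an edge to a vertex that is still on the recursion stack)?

Brent→Fargo

DFS from Fargo (visiting neighbors in alphabetical order); mark gray on enter, black on exit:
Fargo gray
  Dover gray
    Lodi gray
      Napa gray
      Napa black
    Lodi black
    Dover→Napa: Napa black — skip
  Dover black
  Hilo gray
    Ashby gray
      Galt gray
        Galt→Dover: Dover black — skip
        Galt→Lodi: Lodi black — skip
        Mesa gray
          Mesa→Lodi: Lodi black — skip
          Mesa→Napa: Napa black — skip
        Mesa black
      Galt black
      Ashby→Mesa: Mesa black — skip
    Ashby black
    Brent gray
      Brent→Fargo: Fargo is gray → back edge
First back edge: Brent → Fargo.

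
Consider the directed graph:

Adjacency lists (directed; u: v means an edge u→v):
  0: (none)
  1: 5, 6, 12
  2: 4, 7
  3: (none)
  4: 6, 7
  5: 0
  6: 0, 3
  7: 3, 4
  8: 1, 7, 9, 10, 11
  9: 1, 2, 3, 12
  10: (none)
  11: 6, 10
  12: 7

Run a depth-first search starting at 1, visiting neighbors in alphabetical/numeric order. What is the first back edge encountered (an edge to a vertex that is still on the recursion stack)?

DFS from 1 (visiting neighbors in alphabetical/numeric order); mark gray on enter, black on exit:
1 gray
  5 gray
    0 gray
    0 black
  5 black
  6 gray
    6→0: 0 black — skip
    3 gray
    3 black
  6 black
  12 gray
    7 gray
      7→3: 3 black — skip
      4 gray
        4→6: 6 black — skip
        4→7: 7 is gray → back edge
First back edge: 4 → 7.

4->7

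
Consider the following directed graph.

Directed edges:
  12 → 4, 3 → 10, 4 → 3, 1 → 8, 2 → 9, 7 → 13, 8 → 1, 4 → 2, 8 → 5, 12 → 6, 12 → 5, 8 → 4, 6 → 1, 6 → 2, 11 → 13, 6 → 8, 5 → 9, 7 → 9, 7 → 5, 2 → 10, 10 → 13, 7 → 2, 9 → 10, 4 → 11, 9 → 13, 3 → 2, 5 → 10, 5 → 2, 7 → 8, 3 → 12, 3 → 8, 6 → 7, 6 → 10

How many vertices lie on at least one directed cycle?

A vertex is on a directed cycle iff it belongs to a strongly connected component of size ≥ 2 (or has a self-loop).
The vertices on cycles are {1, 3, 4, 6, 7, 8, 12} — 7 in total.

7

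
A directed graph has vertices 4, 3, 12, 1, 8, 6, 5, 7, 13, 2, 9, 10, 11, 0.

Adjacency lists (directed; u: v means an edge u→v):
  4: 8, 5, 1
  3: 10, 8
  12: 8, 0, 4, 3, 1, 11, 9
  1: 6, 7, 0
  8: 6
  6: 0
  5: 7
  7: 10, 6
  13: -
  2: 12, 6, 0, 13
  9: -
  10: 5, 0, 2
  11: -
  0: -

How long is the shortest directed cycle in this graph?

For each vertex v, BFS finds the shortest path from v back to v.
The shortest such closed walk is 7 → 10 → 5 → 7, length 3.

3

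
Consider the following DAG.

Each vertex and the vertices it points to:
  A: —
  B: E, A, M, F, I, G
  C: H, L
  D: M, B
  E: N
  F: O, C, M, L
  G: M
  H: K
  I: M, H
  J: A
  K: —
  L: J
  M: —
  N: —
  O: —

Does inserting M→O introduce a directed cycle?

Adding M→O creates a cycle iff O can already reach M.
Explore from O: no path reaches M. The graph stays acyclic.

No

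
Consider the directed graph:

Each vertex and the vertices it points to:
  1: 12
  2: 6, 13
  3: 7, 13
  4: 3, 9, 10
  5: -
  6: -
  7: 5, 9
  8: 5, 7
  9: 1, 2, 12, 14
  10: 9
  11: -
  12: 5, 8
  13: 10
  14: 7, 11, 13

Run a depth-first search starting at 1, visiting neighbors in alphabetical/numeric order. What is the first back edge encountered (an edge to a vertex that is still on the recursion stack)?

9→1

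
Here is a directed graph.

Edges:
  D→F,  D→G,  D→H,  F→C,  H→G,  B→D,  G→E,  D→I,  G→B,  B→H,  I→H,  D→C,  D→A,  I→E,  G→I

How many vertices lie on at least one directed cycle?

5

A vertex is on a directed cycle iff it belongs to a strongly connected component of size ≥ 2 (or has a self-loop).
The vertices on cycles are {B, D, G, H, I} — 5 in total.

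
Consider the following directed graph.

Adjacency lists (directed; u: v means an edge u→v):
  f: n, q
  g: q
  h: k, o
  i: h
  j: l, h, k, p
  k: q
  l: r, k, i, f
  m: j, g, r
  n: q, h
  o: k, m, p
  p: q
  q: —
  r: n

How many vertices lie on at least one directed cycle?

A vertex is on a directed cycle iff it belongs to a strongly connected component of size ≥ 2 (or has a self-loop).
The vertices on cycles are {f, h, i, j, l, m, n, o, r} — 9 in total.

9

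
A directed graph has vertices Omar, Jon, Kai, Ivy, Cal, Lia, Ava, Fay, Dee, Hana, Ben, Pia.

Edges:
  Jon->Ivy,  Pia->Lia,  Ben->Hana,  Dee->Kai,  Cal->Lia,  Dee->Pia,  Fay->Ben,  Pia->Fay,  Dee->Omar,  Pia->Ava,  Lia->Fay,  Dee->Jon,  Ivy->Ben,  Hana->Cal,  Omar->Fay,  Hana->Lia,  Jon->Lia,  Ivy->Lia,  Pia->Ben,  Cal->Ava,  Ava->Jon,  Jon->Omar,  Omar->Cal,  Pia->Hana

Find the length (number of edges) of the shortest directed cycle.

4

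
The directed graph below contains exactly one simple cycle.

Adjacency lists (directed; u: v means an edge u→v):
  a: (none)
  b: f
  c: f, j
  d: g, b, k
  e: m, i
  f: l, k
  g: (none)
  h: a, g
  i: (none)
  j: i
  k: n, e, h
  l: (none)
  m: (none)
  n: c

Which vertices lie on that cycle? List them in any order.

c, f, k, n

DFS with gray/black marking from k:
k gray
  n gray
    c gray
      f gray
        l gray
        l black
        f→k: k is gray → back edge
Back edge closes the cycle k → n → c → f → k; its vertices are {c, f, k, n}.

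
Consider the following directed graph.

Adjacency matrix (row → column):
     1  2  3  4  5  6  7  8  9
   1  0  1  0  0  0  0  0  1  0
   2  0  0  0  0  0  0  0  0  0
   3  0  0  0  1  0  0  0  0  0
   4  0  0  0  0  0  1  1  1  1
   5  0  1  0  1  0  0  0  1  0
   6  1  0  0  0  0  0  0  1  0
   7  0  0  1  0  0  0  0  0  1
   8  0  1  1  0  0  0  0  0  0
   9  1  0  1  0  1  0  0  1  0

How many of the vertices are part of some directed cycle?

8

A vertex is on a directed cycle iff it belongs to a strongly connected component of size ≥ 2 (or has a self-loop).
The vertices on cycles are {1, 3, 4, 5, 6, 7, 8, 9} — 8 in total.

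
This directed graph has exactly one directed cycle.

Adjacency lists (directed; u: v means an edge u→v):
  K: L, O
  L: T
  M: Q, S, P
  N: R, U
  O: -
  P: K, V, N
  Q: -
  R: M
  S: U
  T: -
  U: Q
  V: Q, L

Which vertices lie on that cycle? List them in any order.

M, N, P, R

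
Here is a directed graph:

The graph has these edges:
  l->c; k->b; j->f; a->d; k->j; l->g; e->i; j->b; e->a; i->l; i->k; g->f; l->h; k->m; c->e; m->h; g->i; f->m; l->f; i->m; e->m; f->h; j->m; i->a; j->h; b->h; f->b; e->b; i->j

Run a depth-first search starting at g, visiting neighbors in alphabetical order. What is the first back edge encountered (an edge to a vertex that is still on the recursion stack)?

e→i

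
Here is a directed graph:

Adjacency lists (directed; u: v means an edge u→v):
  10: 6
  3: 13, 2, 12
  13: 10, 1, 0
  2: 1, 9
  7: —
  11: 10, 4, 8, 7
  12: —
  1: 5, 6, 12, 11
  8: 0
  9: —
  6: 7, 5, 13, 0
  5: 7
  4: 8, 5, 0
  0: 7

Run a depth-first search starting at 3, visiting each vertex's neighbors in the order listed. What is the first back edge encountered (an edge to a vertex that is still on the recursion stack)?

DFS from 3 (visiting each vertex's neighbors in the order listed); mark gray on enter, black on exit:
3 gray
  13 gray
    10 gray
      6 gray
        7 gray
        7 black
        5 gray
          5→7: 7 black — skip
        5 black
        6→13: 13 is gray → back edge
First back edge: 6 → 13.

6->13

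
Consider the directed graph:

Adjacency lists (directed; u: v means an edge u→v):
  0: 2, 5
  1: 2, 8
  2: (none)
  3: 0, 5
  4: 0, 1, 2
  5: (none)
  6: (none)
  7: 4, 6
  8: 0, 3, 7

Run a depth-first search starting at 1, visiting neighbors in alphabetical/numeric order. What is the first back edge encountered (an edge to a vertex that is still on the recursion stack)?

DFS from 1 (visiting neighbors in alphabetical/numeric order); mark gray on enter, black on exit:
1 gray
  2 gray
  2 black
  8 gray
    0 gray
      0→2: 2 black — skip
      5 gray
      5 black
    0 black
    3 gray
      3→0: 0 black — skip
      3→5: 5 black — skip
    3 black
    7 gray
      4 gray
        4→0: 0 black — skip
        4→1: 1 is gray → back edge
First back edge: 4 → 1.

4→1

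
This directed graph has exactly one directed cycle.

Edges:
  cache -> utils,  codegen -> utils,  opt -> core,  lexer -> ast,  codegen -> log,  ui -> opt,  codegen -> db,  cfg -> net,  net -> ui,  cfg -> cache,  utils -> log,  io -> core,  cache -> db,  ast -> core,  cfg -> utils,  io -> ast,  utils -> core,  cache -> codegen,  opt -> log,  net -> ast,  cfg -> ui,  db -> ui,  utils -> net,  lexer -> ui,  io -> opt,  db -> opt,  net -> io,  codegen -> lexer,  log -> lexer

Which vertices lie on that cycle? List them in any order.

DFS with gray/black marking from lexer:
lexer gray
  ast gray
    core gray
    core black
  ast black
  ui gray
    opt gray
      opt→core: core black — skip
      log gray
        log→lexer: lexer is gray → back edge
Back edge closes the cycle lexer → ui → opt → log → lexer; its vertices are {ui, log, opt, lexer}.

ui, log, opt, lexer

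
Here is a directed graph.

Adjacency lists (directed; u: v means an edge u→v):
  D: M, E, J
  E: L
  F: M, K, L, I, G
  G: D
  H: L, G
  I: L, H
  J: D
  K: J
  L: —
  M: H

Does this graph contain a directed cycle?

Yes

DFS with white/gray/black marking, starting from F:
F gray
  M gray
    H gray
      L gray
      L black
      G gray
        D gray
          D→M: M is gray → back edge
Back edge found, so a cycle exists: M → H → G → D → M.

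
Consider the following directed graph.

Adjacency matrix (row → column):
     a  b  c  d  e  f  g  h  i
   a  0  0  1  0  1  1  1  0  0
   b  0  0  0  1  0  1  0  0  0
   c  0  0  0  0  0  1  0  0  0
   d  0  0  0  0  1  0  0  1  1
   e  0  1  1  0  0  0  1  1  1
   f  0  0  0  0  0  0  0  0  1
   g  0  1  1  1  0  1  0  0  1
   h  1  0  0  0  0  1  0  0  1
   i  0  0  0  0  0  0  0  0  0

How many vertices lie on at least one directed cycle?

6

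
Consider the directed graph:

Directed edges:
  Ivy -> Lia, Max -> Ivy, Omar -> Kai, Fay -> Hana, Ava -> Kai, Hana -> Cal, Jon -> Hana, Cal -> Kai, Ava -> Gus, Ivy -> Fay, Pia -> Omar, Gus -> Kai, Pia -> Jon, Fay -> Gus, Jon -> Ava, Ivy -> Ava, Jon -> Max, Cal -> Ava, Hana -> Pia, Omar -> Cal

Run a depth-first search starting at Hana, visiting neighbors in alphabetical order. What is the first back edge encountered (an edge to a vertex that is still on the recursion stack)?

DFS from Hana (visiting neighbors in alphabetical order); mark gray on enter, black on exit:
Hana gray
  Cal gray
    Ava gray
      Gus gray
        Kai gray
        Kai black
      Gus black
      Ava→Kai: Kai black — skip
    Ava black
    Cal→Kai: Kai black — skip
  Cal black
  Pia gray
    Jon gray
      Jon→Ava: Ava black — skip
      Jon→Hana: Hana is gray → back edge
First back edge: Jon → Hana.

Jon->Hana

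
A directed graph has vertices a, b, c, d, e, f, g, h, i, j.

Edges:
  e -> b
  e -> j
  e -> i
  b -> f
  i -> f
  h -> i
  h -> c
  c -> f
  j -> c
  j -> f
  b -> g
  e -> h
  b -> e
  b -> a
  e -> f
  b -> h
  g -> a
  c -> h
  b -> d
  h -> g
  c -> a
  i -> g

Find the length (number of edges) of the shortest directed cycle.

For each vertex v, BFS finds the shortest path from v back to v.
The shortest such closed walk is b → e → b, length 2.

2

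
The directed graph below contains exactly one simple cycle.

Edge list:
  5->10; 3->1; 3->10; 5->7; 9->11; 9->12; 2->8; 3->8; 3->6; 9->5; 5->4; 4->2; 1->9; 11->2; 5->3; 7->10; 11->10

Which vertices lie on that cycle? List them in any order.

DFS with gray/black marking from 9:
9 gray
  11 gray
    10 gray
    10 black
    2 gray
      8 gray
      8 black
    2 black
  11 black
  12 gray
  12 black
  5 gray
    4 gray
      4→2: 2 black — skip
    4 black
    5→10: 10 black — skip
    7 gray
      7→10: 10 black — skip
    7 black
    3 gray
      3→10: 10 black — skip
      6 gray
      6 black
      3→8: 8 black — skip
      1 gray
        1→9: 9 is gray → back edge
Back edge closes the cycle 9 → 5 → 3 → 1 → 9; its vertices are {1, 3, 5, 9}.

1, 3, 5, 9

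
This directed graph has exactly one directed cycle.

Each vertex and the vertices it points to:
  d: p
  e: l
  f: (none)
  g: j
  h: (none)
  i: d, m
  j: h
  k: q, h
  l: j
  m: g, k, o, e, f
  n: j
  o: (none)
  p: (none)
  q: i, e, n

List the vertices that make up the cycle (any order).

i, k, m, q

DFS with gray/black marking from q:
q gray
  i gray
    d gray
      p gray
      p black
    d black
    m gray
      g gray
        j gray
          h gray
          h black
        j black
      g black
      k gray
        k→q: q is gray → back edge
Back edge closes the cycle q → i → m → k → q; its vertices are {i, k, m, q}.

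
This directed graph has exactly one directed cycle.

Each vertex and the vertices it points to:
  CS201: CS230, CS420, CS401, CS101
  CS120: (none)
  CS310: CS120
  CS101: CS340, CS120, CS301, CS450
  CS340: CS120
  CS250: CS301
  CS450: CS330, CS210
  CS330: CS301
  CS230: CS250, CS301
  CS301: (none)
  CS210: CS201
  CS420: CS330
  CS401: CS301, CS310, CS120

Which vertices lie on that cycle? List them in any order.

DFS with gray/black marking from CS201:
CS201 gray
  CS230 gray
    CS250 gray
      CS301 gray
      CS301 black
    CS250 black
    CS230→CS301: CS301 black — skip
  CS230 black
  CS420 gray
    CS330 gray
      CS330→CS301: CS301 black — skip
    CS330 black
  CS420 black
  CS401 gray
    CS401→CS301: CS301 black — skip
    CS310 gray
      CS120 gray
      CS120 black
    CS310 black
    CS401→CS120: CS120 black — skip
  CS401 black
  CS101 gray
    CS340 gray
      CS340→CS120: CS120 black — skip
    CS340 black
    CS101→CS120: CS120 black — skip
    CS101→CS301: CS301 black — skip
    CS450 gray
      CS450→CS330: CS330 black — skip
      CS210 gray
        CS210→CS201: CS201 is gray → back edge
Back edge closes the cycle CS201 → CS101 → CS450 → CS210 → CS201; its vertices are {CS101, CS201, CS210, CS450}.

CS101, CS201, CS210, CS450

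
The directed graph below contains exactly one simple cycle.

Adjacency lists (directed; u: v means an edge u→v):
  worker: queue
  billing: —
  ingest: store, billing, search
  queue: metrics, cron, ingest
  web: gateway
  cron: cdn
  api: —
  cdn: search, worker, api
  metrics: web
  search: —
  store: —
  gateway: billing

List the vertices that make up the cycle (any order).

cdn, cron, queue, worker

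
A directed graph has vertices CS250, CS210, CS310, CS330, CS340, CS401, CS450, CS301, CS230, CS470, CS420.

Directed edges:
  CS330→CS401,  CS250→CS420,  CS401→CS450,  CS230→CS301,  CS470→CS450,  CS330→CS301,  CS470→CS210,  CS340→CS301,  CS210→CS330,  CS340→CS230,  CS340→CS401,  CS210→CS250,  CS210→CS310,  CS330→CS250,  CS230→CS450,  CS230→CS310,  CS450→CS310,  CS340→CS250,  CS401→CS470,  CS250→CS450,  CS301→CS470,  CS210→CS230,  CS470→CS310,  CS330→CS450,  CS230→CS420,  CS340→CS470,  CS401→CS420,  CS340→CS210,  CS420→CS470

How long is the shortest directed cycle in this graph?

For each vertex v, BFS finds the shortest path from v back to v.
The shortest such closed walk is CS250 → CS420 → CS470 → CS210 → CS250, length 4.

4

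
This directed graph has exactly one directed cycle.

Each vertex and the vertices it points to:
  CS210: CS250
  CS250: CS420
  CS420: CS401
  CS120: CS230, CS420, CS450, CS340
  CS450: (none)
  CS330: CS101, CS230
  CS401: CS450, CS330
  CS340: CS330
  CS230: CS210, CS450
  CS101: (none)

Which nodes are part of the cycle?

DFS with gray/black marking from CS420:
CS420 gray
  CS401 gray
    CS450 gray
    CS450 black
    CS330 gray
      CS101 gray
      CS101 black
      CS230 gray
        CS210 gray
          CS250 gray
            CS250→CS420: CS420 is gray → back edge
Back edge closes the cycle CS420 → CS401 → CS330 → CS230 → CS210 → CS250 → CS420; its vertices are {CS210, CS230, CS250, CS330, CS401, CS420}.

CS210, CS230, CS250, CS330, CS401, CS420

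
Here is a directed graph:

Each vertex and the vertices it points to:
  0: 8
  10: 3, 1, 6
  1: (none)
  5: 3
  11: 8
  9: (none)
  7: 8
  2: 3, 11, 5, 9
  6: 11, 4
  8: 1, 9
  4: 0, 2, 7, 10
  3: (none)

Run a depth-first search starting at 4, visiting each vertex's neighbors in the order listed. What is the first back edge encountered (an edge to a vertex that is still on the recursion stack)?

DFS from 4 (visiting each vertex's neighbors in the order listed); mark gray on enter, black on exit:
4 gray
  0 gray
    8 gray
      1 gray
      1 black
      9 gray
      9 black
    8 black
  0 black
  2 gray
    3 gray
    3 black
    11 gray
      11→8: 8 black — skip
    11 black
    5 gray
      5→3: 3 black — skip
    5 black
    2→9: 9 black — skip
  2 black
  7 gray
    7→8: 8 black — skip
  7 black
  10 gray
    10→3: 3 black — skip
    10→1: 1 black — skip
    6 gray
      6→11: 11 black — skip
      6→4: 4 is gray → back edge
First back edge: 6 → 4.

6→4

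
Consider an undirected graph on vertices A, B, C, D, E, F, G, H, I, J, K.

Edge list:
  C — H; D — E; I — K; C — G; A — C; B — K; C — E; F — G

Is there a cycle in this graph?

No

DFS, tracking each vertex's parent; an edge to a visited non-parent vertex closes a cycle.
Start from H:
visit H (parent –)
  visit C (parent H)
    visit G (parent C)
      G–C: parent, skip
      visit F (parent G)
        F–G: parent, skip
    visit A (parent C)
      A–C: parent, skip
    visit E (parent C)
      visit D (parent E)
        D–E: parent, skip
      E–C: parent, skip
    C–H: parent, skip
visit B (parent –)
  visit K (parent B)
    visit I (parent K)
      I–K: parent, skip
    K–B: parent, skip
visit J (parent –)
No non-parent visited neighbor found — the graph is a forest.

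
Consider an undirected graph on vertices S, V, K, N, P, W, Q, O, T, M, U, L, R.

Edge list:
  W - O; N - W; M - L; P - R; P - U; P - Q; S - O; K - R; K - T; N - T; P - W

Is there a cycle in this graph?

Yes

DFS, tracking each vertex's parent; an edge to a visited non-parent vertex closes a cycle.
Start from K:
visit K (parent –)
  visit R (parent K)
    R–K: parent, skip
    visit P (parent R)
      visit Q (parent P)
        Q–P: parent, skip
      visit W (parent P)
        visit O (parent W)
          O–W: parent, skip
          visit S (parent O)
            S–O: parent, skip
        visit N (parent W)
          visit T (parent N)
            T–K: K visited and ≠ parent → cycle
Cycle: K – R – P – W – N – T – K.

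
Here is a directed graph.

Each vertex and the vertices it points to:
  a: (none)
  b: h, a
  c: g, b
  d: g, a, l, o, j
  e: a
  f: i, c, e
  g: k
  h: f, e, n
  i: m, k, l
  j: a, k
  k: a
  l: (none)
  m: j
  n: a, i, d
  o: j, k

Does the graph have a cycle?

DFS with white/gray/black marking, starting from j:
j gray
  a gray
  a black
  k gray
    k→a: a black — skip
  k black
j black
b gray
  h gray
    f gray
      i gray
        m gray
          m→j: j black — skip
        m black
        i→k: k black — skip
        l gray
        l black
      i black
      c gray
        g gray
          g→k: k black — skip
        g black
        c→b: b is gray → back edge
Back edge found, so a cycle exists: b → h → f → c → b.

Yes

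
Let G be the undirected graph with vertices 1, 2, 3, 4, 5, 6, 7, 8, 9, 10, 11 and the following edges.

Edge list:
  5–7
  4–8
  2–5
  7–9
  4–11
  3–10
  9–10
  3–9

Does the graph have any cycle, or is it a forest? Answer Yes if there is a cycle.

DFS, tracking each vertex's parent; an edge to a visited non-parent vertex closes a cycle.
Start from 2:
visit 2 (parent –)
  visit 5 (parent 2)
    visit 7 (parent 5)
      7–5: parent, skip
      visit 9 (parent 7)
        visit 3 (parent 9)
          3–9: parent, skip
          visit 10 (parent 3)
            10–9: 9 visited and ≠ parent → cycle
Cycle: 9 – 3 – 10 – 9.

Yes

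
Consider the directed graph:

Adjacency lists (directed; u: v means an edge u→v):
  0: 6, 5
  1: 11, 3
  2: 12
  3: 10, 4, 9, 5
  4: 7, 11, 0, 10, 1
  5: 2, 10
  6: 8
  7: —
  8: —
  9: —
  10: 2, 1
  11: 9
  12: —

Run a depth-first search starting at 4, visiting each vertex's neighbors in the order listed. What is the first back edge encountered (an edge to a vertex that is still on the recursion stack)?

3->10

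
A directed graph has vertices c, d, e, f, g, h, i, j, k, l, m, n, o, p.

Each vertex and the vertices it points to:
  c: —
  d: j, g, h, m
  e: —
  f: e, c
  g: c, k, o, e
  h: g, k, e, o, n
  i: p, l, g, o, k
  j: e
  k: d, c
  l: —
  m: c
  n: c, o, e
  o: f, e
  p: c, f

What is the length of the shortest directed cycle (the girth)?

3

For each vertex v, BFS finds the shortest path from v back to v.
The shortest such closed walk is k → d → g → k, length 3.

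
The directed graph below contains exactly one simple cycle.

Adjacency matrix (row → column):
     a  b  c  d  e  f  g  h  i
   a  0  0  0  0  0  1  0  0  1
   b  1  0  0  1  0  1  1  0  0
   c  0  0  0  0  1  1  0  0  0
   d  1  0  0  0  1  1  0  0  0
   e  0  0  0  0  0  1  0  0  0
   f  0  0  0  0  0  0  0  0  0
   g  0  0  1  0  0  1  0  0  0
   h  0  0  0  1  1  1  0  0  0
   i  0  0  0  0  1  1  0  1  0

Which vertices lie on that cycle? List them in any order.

a, d, h, i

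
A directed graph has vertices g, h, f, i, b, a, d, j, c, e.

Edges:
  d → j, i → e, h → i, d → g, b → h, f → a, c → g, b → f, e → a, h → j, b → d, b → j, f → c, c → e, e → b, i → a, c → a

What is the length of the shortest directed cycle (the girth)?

4

For each vertex v, BFS finds the shortest path from v back to v.
The shortest such closed walk is e → b → h → i → e, length 4.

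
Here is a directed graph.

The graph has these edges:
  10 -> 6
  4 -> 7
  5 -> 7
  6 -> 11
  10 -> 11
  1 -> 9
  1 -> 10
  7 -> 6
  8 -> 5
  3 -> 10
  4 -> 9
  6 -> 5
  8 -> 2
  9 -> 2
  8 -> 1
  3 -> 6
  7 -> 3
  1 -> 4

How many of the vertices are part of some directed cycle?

5

A vertex is on a directed cycle iff it belongs to a strongly connected component of size ≥ 2 (or has a self-loop).
The vertices on cycles are {3, 5, 6, 7, 10} — 5 in total.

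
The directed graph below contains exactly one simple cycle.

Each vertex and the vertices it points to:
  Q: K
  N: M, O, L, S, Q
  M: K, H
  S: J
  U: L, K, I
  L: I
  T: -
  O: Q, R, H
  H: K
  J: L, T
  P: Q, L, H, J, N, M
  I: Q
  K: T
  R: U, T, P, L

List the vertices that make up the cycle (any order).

DFS with gray/black marking from N:
N gray
  M gray
    K gray
      T gray
      T black
    K black
    H gray
      H→K: K black — skip
    H black
  M black
  O gray
    Q gray
      Q→K: K black — skip
    Q black
    R gray
      U gray
        L gray
          I gray
            I→Q: Q black — skip
          I black
        L black
        U→K: K black — skip
        U→I: I black — skip
      U black
      R→T: T black — skip
      P gray
        P→Q: Q black — skip
        P→L: L black — skip
        P→H: H black — skip
        J gray
          J→L: L black — skip
          J→T: T black — skip
        J black
        P→N: N is gray → back edge
Back edge closes the cycle N → O → R → P → N; its vertices are {N, O, P, R}.

N, O, P, R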